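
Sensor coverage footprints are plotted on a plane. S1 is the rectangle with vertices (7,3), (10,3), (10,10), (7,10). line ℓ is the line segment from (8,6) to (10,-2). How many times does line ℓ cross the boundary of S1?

The segment meets the boundary at (8.75,3).

1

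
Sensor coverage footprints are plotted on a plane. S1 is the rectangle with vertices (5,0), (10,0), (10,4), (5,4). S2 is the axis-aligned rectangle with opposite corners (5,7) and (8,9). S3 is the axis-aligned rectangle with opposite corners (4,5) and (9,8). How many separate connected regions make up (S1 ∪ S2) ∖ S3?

2

(S1 ∪ S2) ∖ S3 splits into 2 disjoint pieces (area 20, area 3).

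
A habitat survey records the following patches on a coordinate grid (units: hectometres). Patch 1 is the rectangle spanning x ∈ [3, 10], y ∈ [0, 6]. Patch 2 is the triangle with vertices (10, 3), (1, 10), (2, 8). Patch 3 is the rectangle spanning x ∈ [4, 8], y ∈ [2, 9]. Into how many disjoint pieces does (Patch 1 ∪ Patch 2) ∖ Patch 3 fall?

(Patch 1 ∪ Patch 2) ∖ Patch 3 splits into 2 disjoint pieces (area 26, area 2.75).

2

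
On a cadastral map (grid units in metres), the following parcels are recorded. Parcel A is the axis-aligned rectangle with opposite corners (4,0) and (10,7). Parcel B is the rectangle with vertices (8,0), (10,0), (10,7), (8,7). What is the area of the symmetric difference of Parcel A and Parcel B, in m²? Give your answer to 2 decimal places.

28.00

|Parcel A∩Parcel B|: x∈[8,10], y∈[0,7] → 2·7 = 14.
|Parcel A △ Parcel B| = |Parcel A| + |Parcel B| − 2·|Parcel A∩Parcel B| = 42 + 14 − 28 = 28.00.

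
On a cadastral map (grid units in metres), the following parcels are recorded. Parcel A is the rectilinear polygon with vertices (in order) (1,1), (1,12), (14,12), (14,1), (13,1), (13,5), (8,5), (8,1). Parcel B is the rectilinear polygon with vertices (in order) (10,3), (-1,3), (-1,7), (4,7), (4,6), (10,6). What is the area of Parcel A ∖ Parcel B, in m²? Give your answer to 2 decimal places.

97.00

|Parcel A| = 123, |Parcel A∩Parcel B| = 26.
|Parcel A ∖ Parcel B| = |Parcel A| − |Parcel A∩Parcel B| = 123 − 26 = 97.00.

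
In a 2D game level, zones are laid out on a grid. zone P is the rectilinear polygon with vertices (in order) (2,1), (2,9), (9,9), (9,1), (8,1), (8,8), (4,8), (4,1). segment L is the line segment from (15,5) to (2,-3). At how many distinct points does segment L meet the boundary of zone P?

2

The segment meets the boundary at (8.5,1), (9,1.308).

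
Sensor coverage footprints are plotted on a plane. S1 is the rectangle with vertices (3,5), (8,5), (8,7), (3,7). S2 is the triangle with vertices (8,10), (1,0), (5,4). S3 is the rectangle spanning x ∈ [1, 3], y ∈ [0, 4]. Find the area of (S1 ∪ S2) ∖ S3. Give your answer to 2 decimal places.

|S1 ∪ S2| = 14.4.
|(S1 ∪ S2) ∩ S3| = 0.8571.
|(S1 ∪ S2) ∖ S3| = 14.4 − 0.8571 = 13.54.

13.54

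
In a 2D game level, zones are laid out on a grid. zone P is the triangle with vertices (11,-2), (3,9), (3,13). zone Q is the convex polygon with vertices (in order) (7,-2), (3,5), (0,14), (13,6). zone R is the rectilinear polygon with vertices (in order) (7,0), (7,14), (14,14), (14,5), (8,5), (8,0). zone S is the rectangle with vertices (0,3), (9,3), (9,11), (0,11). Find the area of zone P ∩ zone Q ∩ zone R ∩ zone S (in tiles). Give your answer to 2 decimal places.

The intersection is the polygon with vertices (8,3), (7.364,3), (7,3.5), (7,5.5), (8,3.625).
By the shoelace formula its area is 1.47.

1.47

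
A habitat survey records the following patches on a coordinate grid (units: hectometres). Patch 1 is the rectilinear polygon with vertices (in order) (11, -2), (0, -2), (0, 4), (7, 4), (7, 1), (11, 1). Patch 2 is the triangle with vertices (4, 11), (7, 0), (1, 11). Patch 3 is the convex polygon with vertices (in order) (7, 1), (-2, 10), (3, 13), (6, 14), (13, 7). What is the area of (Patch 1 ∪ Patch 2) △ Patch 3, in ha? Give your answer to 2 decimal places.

128.68

|Patch 1 ∪ Patch 2| = 68.3182.
|(Patch 1 ∪ Patch 2) ∩ Patch 3| = 18.8182.
|(Patch 1 ∪ Patch 2) △ Patch 3| = 68.3182 + 98 − 37.6364 = 128.68.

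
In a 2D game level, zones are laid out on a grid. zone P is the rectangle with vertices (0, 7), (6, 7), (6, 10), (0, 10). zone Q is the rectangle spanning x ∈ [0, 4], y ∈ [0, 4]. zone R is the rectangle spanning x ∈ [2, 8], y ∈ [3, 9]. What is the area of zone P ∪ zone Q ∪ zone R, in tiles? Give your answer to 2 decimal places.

By inclusion–exclusion:
Individual areas: |zone P| = 18, |zone Q| = 16, |zone R| = 36.
|zone P∩zone Q| = 0 (no overlap).
|zone P∩zone R|: x∈[2,6], y∈[7,9] → 4·2 = 8.
|zone Q∩zone R|: x∈[2,4], y∈[3,4] → 2·1 = 2.
|zone P∩zone Q∩zone R| = 0.
|zone P ∪ zone Q ∪ zone R| = 70 − 10 + 0 = 60.00.

60.00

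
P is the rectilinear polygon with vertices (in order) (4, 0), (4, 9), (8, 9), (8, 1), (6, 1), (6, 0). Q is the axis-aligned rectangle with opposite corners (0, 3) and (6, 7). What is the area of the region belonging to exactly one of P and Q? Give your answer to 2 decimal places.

|P| = 34, |Q| = 24, |P∩Q| = 8.
|P △ Q| = |P| + |Q| − 2·|P∩Q| = 34 + 24 − 16 = 42.00.

42.00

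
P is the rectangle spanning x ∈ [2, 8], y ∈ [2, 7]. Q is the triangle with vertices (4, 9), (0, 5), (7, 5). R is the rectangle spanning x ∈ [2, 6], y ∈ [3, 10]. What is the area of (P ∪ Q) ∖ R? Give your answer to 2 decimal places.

16.00

|P ∪ Q| = 35.5.
|(P ∪ Q) ∩ R| = 19.5.
|(P ∪ Q) ∖ R| = 35.5 − 19.5 = 16.00.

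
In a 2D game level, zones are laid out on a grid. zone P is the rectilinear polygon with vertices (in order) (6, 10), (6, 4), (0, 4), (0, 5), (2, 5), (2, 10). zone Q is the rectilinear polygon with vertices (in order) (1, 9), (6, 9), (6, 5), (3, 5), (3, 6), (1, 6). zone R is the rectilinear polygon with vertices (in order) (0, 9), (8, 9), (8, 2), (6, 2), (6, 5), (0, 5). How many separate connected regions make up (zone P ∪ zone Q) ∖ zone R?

(zone P ∪ zone Q) ∖ zone R splits into 2 disjoint pieces (area 6, area 4).

2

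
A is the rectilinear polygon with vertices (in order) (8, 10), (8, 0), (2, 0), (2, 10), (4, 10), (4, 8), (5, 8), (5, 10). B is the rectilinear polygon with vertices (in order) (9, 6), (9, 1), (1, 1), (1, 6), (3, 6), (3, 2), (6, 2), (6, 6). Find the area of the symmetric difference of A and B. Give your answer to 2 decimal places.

|A| = 58, |B| = 28, |A∩B| = 18.
|A △ B| = |A| + |B| − 2·|A∩B| = 58 + 28 − 36 = 50.00.

50.00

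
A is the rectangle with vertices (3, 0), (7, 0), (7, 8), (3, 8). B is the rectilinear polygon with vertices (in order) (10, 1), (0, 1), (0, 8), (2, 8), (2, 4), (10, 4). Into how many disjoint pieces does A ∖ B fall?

A ∖ B splits into 2 disjoint pieces (area 4, area 16).

2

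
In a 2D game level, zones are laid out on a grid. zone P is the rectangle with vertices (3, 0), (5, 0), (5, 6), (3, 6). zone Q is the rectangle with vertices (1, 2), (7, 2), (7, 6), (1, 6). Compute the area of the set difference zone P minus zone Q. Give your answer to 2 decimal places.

4.00

|zone P∩zone Q|: x∈[3,5], y∈[2,6] → 2·4 = 8.
|zone P| = 12.
|zone P ∖ zone Q| = |zone P| − |zone P∩zone Q| = 12 − 8 = 4.00.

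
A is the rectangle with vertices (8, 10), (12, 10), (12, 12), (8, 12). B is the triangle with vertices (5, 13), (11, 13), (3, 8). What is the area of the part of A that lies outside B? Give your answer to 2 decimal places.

|A| = 8, |A∩B| = 0.6125.
|A ∖ B| = |A| − |A∩B| = 8 − 0.6125 = 7.39.

7.39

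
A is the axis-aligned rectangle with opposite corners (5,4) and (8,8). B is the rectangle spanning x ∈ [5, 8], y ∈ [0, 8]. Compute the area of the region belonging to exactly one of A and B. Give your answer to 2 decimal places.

|A∩B|: x∈[5,8], y∈[4,8] → 3·4 = 12.
|A △ B| = |A| + |B| − 2·|A∩B| = 12 + 24 − 24 = 12.00.

12.00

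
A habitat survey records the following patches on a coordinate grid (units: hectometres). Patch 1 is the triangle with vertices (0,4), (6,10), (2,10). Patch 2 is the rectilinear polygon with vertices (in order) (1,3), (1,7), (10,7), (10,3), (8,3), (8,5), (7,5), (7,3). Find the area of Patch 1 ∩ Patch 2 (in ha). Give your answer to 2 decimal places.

2.00

The intersection is the polygon with vertices (1,5), (1,7), (3,7).
By the shoelace formula its area is 2.00.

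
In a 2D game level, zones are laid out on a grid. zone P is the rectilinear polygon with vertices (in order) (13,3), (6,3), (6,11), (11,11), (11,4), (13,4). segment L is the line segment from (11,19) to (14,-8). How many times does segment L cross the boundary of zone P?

The segment meets the boundary at (12.778,3), (12.667,4).

2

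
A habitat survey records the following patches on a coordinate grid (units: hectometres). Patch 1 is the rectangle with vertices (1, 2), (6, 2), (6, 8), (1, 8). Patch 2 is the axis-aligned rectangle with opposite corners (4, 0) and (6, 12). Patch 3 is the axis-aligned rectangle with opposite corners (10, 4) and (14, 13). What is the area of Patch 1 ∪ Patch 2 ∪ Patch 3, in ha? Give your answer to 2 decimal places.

78.00

By inclusion–exclusion:
Individual areas: |Patch 1| = 30, |Patch 2| = 24, |Patch 3| = 36.
|Patch 1∩Patch 2|: x∈[4,6], y∈[2,8] → 2·6 = 12.
|Patch 1∩Patch 3| = 0 (no overlap).
|Patch 2∩Patch 3| = 0 (no overlap).
|Patch 1∩Patch 2∩Patch 3| = 0.
|Patch 1 ∪ Patch 2 ∪ Patch 3| = 90 − 12 + 0 = 78.00.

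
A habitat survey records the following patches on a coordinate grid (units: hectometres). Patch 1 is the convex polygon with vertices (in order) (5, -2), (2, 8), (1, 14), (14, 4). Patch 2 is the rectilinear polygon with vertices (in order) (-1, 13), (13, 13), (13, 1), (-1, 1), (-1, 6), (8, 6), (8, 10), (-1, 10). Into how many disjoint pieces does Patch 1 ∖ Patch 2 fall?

4

Patch 1 ∖ Patch 2 splits into 4 disjoint pieces (area 8.1, area 22.4872, area 0.5667, area 0.7179).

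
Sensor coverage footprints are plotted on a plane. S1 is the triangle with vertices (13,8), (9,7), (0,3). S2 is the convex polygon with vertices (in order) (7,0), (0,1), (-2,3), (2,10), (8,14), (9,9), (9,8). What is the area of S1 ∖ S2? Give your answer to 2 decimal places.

|S1| = 3.5, |S1∩S2| = 2.2364.
|S1 ∖ S2| = |S1| − |S1∩S2| = 3.5 − 2.2364 = 1.26.

1.26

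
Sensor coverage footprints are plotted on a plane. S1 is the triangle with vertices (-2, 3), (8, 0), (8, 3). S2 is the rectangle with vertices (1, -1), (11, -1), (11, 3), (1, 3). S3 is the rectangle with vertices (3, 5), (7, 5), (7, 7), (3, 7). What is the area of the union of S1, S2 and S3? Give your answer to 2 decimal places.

By inclusion–exclusion:
Individual areas: |S1| = 15, |S2| = 40, |S3| = 8.
|S1∩S2| = 13.65.
|S1∩S3| = 0.
|S2∩S3| = 0 (no overlap).
|S1∩S2∩S3| = 0.
|S1 ∪ S2 ∪ S3| = 63 − 13.65 + 0 = 49.35.

49.35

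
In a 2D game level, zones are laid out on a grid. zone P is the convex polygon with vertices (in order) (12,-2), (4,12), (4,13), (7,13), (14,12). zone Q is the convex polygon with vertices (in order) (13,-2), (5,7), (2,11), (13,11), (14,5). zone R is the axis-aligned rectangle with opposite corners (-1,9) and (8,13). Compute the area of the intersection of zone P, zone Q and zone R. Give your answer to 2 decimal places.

5.71

The intersection is the polygon with vertices (8,11), (8,9), (5.714,9), (4.571,11).
By the shoelace formula its area is 5.71.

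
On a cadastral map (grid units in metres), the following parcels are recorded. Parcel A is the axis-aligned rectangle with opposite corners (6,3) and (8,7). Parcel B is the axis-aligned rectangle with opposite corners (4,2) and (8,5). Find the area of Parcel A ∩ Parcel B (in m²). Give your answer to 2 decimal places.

4.00

|Parcel A∩Parcel B|: x∈[6,8], y∈[3,5] → 2·2 = 4.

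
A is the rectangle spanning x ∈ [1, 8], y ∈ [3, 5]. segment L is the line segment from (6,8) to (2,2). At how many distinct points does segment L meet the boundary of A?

2

The segment meets the boundary at (2.667,3), (4,5).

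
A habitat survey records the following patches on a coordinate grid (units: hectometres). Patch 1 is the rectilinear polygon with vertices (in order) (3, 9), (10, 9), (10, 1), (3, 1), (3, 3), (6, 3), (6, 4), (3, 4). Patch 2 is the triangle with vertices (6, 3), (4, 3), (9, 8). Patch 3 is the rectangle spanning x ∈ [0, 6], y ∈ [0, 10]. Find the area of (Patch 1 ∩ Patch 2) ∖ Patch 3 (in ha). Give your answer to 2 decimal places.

|Patch 1 ∩ Patch 2| = 3.5.
|(Patch 1 ∩ Patch 2) ∩ Patch 3| = 0.5.
|(Patch 1 ∩ Patch 2) ∖ Patch 3| = 3.5 − 0.5 = 3.00.

3.00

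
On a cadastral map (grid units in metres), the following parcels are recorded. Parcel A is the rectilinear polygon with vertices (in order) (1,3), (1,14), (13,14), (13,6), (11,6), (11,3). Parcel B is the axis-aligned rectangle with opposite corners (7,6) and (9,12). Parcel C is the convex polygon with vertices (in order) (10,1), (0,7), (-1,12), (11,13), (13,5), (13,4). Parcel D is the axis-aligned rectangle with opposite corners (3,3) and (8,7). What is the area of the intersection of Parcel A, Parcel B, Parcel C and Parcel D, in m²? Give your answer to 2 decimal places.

1.00

The intersection is the polygon with vertices (7,6), (7,7), (8,7), (8,6).
By the shoelace formula its area is 1.00.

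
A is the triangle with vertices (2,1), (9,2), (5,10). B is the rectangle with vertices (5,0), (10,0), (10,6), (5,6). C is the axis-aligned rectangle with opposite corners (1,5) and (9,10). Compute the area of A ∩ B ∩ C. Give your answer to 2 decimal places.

2.25

The intersection is the polygon with vertices (5,6), (7,6), (7.5,5), (5,5).
By the shoelace formula its area is 2.25.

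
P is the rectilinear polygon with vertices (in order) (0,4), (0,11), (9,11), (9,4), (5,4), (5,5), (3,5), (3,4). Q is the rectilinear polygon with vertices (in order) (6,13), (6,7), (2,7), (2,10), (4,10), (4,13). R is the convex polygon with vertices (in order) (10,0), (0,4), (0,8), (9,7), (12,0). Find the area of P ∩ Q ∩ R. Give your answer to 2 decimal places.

The intersection is the polygon with vertices (6,7), (2,7), (2,7.778), (6,7.333).
By the shoelace formula its area is 2.22.

2.22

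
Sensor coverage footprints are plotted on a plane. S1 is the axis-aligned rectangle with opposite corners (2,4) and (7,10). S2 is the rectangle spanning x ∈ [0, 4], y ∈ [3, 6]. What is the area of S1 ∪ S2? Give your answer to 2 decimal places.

38.00

By inclusion–exclusion:
Individual areas: |S1| = 30, |S2| = 12.
|S1∩S2|: x∈[2,4], y∈[4,6] → 2·2 = 4.
|S1 ∪ S2| = 42 − 4 = 38.00.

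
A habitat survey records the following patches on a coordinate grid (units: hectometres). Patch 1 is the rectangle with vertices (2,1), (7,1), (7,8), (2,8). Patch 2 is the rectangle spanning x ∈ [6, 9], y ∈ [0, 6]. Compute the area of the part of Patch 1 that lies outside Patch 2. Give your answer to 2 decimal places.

30.00

|Patch 1∩Patch 2|: x∈[6,7], y∈[1,6] → 1·5 = 5.
|Patch 1| = 35.
|Patch 1 ∖ Patch 2| = |Patch 1| − |Patch 1∩Patch 2| = 35 − 5 = 30.00.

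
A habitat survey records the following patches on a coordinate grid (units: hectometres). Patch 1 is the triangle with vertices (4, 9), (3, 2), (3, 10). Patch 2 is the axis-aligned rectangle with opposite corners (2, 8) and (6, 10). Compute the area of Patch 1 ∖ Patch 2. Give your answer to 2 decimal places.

|Patch 1| = 4, |Patch 1∩Patch 2| = 1.4286.
|Patch 1 ∖ Patch 2| = |Patch 1| − |Patch 1∩Patch 2| = 4 − 1.4286 = 2.57.

2.57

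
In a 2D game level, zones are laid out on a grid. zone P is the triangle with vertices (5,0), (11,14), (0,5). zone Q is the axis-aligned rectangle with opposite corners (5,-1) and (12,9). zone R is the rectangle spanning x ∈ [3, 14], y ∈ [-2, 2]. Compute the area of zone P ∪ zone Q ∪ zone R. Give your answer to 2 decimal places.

123.64

By inclusion–exclusion:
Individual areas: |zone P| = 50, |zone Q| = 70, |zone R| = 44.
|zone P∩zone Q| = 17.3571.
|zone P∩zone R| = 2.8571.
|zone Q∩zone R|: x∈[5,12], y∈[-1,2] → 7·3 = 21.
|zone P∩zone Q∩zone R| = 0.8571.
|zone P ∪ zone Q ∪ zone R| = 164 − 41.2143 + 0.8571 = 123.64.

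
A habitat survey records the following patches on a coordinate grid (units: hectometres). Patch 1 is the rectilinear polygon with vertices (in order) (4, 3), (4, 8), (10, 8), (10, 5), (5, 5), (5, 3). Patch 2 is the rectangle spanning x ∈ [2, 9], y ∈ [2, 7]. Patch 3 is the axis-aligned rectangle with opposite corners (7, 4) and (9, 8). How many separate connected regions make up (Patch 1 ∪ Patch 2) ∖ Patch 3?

2

(Patch 1 ∪ Patch 2) ∖ Patch 3 splits into 2 disjoint pieces (area 32, area 3).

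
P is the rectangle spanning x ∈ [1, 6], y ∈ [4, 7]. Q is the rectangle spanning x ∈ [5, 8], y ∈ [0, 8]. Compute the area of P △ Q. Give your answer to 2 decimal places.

33.00

|P∩Q|: x∈[5,6], y∈[4,7] → 1·3 = 3.
|P △ Q| = |P| + |Q| − 2·|P∩Q| = 15 + 24 − 6 = 33.00.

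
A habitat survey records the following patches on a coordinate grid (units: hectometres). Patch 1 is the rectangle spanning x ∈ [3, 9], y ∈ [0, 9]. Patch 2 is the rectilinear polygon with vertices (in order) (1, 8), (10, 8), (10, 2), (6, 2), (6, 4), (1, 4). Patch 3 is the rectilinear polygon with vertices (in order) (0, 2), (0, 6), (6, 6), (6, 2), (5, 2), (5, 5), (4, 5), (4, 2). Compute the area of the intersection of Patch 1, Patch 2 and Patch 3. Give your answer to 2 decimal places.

5.00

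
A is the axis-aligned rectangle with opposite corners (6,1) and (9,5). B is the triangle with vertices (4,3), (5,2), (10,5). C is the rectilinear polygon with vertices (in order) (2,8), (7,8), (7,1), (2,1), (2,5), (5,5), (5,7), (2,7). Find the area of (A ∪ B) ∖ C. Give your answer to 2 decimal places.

|A ∪ B| = 14.
|(A ∪ B) ∩ C| = 5.8667.
|(A ∪ B) ∖ C| = 14 − 5.8667 = 8.13.

8.13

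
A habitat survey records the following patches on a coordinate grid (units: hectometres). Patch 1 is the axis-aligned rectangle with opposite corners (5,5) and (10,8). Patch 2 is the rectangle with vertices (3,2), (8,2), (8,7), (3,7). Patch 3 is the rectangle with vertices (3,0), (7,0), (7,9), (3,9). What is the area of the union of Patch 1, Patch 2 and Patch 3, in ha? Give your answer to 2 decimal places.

48.00

By inclusion–exclusion:
Individual areas: |Patch 1| = 15, |Patch 2| = 25, |Patch 3| = 36.
|Patch 1∩Patch 2|: x∈[5,8], y∈[5,7] → 3·2 = 6.
|Patch 1∩Patch 3|: x∈[5,7], y∈[5,8] → 2·3 = 6.
|Patch 2∩Patch 3|: x∈[3,7], y∈[2,7] → 4·5 = 20.
|Patch 1∩Patch 2∩Patch 3| = 4.
|Patch 1 ∪ Patch 2 ∪ Patch 3| = 76 − 32 + 4 = 48.00.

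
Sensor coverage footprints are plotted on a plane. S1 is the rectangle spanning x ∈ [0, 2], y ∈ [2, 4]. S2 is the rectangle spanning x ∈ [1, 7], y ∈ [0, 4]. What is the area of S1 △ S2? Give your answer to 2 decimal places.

|S1∩S2|: x∈[1,2], y∈[2,4] → 1·2 = 2.
|S1 △ S2| = |S1| + |S2| − 2·|S1∩S2| = 4 + 24 − 4 = 24.00.

24.00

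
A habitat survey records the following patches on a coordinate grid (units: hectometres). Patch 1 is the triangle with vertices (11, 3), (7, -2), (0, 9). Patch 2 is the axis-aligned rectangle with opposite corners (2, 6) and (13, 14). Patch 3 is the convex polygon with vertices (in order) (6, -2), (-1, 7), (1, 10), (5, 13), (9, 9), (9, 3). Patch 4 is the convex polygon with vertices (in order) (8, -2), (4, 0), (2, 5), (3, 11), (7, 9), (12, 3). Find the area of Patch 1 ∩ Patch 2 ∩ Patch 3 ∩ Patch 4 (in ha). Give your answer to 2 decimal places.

2.78

The intersection is the polygon with vertices (5.5,6), (2.167,6), (2.444,7.667).
By the shoelace formula its area is 2.78.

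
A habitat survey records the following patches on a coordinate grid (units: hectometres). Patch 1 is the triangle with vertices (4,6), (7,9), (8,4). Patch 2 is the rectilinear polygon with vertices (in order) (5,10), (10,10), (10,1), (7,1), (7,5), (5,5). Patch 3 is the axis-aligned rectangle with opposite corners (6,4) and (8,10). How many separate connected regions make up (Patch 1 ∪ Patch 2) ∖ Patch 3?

2

(Patch 1 ∪ Patch 2) ∖ Patch 3 splits into 2 disjoint pieces (area 5.75, area 21).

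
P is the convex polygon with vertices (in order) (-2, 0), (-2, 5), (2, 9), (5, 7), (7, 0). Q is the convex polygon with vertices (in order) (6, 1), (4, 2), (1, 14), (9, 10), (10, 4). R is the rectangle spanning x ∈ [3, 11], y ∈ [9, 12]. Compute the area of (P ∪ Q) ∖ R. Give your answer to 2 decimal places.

|P ∪ Q| = 109.8647.
|(P ∪ Q) ∩ R| = 14.0833.
|(P ∪ Q) ∖ R| = 109.8647 − 14.0833 = 95.78.

95.78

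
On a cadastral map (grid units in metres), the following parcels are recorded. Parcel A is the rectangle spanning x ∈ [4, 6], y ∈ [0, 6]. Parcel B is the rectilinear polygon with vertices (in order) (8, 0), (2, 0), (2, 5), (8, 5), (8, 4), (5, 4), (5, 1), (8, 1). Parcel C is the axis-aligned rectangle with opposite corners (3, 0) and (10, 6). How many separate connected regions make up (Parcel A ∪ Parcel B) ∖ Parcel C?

1

(Parcel A ∪ Parcel B) ∖ Parcel C is a single connected region.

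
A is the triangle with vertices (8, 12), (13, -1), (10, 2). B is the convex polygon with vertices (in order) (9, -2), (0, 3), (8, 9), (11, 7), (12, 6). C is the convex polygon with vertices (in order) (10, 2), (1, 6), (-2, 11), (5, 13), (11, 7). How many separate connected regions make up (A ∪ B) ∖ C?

2

(A ∪ B) ∖ C splits into 2 disjoint pieces (area 41.6269, area 0.75).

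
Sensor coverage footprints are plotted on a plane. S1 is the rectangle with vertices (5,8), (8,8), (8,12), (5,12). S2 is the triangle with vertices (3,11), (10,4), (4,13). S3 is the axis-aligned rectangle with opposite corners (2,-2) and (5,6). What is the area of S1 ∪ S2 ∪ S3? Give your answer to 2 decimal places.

42.92

By inclusion–exclusion:
Individual areas: |S1| = 12, |S2| = 10.5, |S3| = 24.
|S1∩S2| = 3.5833.
|S1∩S3| = 0 (no overlap).
|S2∩S3| = 0.
|S1∩S2∩S3| = 0.
|S1 ∪ S2 ∪ S3| = 46.5 − 3.5833 + 0 = 42.92.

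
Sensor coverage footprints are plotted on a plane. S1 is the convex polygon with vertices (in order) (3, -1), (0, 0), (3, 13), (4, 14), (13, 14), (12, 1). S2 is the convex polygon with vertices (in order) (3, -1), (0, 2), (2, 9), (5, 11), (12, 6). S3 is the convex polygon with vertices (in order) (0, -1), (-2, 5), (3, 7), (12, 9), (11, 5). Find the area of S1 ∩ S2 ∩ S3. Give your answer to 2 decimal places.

The intersection is the polygon with vertices (11.364,6.455), (11.069,5.276), (10.043,4.478), (1.941,0.059), (0.375,1.625), (1.475,6.39), (3,7), (8.797,8.288).
By the shoelace formula its area is 51.42.

51.42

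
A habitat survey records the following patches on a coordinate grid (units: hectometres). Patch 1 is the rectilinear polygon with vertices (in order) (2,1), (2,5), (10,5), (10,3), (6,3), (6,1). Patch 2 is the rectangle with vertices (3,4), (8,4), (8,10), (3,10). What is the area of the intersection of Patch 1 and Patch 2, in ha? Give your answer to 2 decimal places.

The intersection is the polygon with vertices (8,5), (8,4), (3,4), (3,5).
By the shoelace formula its area is 5.00.

5.00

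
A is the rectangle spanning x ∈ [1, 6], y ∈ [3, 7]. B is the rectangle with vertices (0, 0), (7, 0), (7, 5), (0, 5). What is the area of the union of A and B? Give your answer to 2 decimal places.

45.00

By inclusion–exclusion:
Individual areas: |A| = 20, |B| = 35.
|A∩B|: x∈[1,6], y∈[3,5] → 5·2 = 10.
|A ∪ B| = 55 − 10 = 45.00.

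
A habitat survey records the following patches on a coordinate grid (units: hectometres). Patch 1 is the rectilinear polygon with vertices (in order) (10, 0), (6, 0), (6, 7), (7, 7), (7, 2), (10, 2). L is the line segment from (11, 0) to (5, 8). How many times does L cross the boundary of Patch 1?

The segment meets the boundary at (7,5.333), (6,6.667), (9.5,2), (10,1.333).

4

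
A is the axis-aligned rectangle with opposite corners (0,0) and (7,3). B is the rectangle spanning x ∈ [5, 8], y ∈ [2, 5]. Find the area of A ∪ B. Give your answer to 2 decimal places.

By inclusion–exclusion:
Individual areas: |A| = 21, |B| = 9.
|A∩B|: x∈[5,7], y∈[2,3] → 2·1 = 2.
|A ∪ B| = 30 − 2 = 28.00.

28.00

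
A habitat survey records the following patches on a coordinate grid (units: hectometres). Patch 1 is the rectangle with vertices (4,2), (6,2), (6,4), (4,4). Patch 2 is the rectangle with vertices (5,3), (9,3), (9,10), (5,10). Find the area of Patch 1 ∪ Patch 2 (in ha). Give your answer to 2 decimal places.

By inclusion–exclusion:
Individual areas: |Patch 1| = 4, |Patch 2| = 28.
|Patch 1∩Patch 2|: x∈[5,6], y∈[3,4] → 1·1 = 1.
|Patch 1 ∪ Patch 2| = 32 − 1 = 31.00.

31.00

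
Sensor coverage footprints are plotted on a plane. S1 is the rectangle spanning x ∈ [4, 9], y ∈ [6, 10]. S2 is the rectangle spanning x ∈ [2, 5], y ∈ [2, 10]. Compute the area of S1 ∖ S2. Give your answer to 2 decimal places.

16.00

|S1∩S2|: x∈[4,5], y∈[6,10] → 1·4 = 4.
|S1| = 20.
|S1 ∖ S2| = |S1| − |S1∩S2| = 20 − 4 = 16.00.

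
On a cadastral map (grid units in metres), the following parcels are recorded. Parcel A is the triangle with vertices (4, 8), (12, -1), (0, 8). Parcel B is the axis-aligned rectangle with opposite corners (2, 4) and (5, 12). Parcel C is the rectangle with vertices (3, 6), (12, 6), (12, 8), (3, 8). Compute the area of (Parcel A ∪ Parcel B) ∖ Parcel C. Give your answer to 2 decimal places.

30.35

|Parcel A ∪ Parcel B| = 34.6875.
|(Parcel A ∪ Parcel B) ∩ Parcel C| = 4.3403.
|(Parcel A ∪ Parcel B) ∖ Parcel C| = 34.6875 − 4.3403 = 30.35.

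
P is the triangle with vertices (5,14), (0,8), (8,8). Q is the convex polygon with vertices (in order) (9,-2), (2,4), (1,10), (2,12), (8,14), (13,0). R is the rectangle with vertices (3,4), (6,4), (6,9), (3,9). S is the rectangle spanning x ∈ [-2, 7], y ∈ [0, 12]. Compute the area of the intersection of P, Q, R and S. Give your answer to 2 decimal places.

The intersection is the polygon with vertices (3,9), (6,9), (6,8), (3,8).
By the shoelace formula its area is 3.00.

3.00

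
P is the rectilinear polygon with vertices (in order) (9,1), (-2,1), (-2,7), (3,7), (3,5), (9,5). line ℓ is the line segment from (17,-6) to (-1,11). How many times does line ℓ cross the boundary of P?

2

The segment meets the boundary at (5.353,5), (9,1.556).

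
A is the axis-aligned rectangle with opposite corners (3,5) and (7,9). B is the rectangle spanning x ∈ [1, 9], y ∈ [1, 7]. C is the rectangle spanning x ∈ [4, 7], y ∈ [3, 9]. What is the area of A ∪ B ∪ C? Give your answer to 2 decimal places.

By inclusion–exclusion:
Individual areas: |A| = 16, |B| = 48, |C| = 18.
|A∩B|: x∈[3,7], y∈[5,7] → 4·2 = 8.
|A∩C|: x∈[4,7], y∈[5,9] → 3·4 = 12.
|B∩C|: x∈[4,7], y∈[3,7] → 3·4 = 12.
|A∩B∩C| = 6.
|A ∪ B ∪ C| = 82 − 32 + 6 = 56.00.

56.00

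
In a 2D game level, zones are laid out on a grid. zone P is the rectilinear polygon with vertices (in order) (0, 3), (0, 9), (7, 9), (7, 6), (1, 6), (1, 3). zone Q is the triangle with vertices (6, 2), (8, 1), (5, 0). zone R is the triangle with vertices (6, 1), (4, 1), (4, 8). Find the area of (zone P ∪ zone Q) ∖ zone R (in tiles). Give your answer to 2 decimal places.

25.77

|zone P ∪ zone Q| = 26.5.
|(zone P ∪ zone Q) ∩ zone R| = 0.7305.
|(zone P ∪ zone Q) ∖ zone R| = 26.5 − 0.7305 = 25.77.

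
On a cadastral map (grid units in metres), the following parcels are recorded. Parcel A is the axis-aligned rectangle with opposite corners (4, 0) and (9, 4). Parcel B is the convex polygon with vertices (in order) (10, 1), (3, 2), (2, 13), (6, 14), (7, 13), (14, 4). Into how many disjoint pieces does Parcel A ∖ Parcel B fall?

Parcel A ∖ Parcel B is a single connected region.

1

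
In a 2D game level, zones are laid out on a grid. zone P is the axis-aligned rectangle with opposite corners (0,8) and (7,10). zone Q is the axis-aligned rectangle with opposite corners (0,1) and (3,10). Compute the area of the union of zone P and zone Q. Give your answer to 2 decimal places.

35.00

By inclusion–exclusion:
Individual areas: |zone P| = 14, |zone Q| = 27.
|zone P∩zone Q|: x∈[0,3], y∈[8,10] → 3·2 = 6.
|zone P ∪ zone Q| = 41 − 6 = 35.00.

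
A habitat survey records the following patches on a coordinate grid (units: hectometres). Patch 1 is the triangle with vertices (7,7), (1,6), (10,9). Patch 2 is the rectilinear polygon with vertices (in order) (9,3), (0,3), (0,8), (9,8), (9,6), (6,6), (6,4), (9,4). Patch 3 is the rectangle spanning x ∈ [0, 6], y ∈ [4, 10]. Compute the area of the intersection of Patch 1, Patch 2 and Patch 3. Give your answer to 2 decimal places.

2.08

The intersection is the polygon with vertices (6,7.667), (6,6.833), (1,6).
By the shoelace formula its area is 2.08.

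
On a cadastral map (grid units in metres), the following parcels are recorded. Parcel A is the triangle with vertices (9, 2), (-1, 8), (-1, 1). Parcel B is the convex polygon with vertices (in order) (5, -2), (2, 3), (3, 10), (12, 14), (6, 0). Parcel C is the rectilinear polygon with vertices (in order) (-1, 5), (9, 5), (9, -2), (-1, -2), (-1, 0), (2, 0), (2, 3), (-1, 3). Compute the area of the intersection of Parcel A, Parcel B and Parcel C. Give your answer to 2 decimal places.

The intersection is the polygon with vertices (6.761,1.776), (2.962,1.396), (2,3), (2.286,5), (4,5), (7.295,3.023).
By the shoelace formula its area is 13.51.

13.51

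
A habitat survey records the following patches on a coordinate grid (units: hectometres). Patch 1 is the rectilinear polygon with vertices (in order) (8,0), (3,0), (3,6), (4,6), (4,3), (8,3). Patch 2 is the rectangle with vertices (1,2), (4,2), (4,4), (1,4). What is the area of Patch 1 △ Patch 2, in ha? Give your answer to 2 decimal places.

|Patch 1| = 18, |Patch 2| = 6, |Patch 1∩Patch 2| = 2.
|Patch 1 △ Patch 2| = |Patch 1| + |Patch 2| − 2·|Patch 1∩Patch 2| = 18 + 6 − 4 = 20.00.

20.00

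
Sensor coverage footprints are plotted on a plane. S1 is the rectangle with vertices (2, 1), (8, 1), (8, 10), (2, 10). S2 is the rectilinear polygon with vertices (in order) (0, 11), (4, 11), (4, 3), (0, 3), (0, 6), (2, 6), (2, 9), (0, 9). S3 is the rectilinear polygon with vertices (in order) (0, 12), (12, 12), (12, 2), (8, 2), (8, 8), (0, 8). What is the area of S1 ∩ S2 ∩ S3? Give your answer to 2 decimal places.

4.00

The intersection is the polygon with vertices (4,10), (4,8), (2,8), (2,9), (2,10).
By the shoelace formula its area is 4.00.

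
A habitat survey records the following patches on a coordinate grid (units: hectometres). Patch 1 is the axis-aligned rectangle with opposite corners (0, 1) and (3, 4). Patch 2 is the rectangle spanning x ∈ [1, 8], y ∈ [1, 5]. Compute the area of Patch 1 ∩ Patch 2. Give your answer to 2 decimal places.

6.00

|Patch 1∩Patch 2|: x∈[1,3], y∈[1,4] → 2·3 = 6.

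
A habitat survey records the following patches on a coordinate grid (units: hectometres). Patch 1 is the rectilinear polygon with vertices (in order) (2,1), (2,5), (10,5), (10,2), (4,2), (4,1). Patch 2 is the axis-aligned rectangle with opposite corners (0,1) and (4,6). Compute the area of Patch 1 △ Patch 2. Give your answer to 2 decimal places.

30.00

|Patch 1| = 26, |Patch 2| = 20, |Patch 1∩Patch 2| = 8.
|Patch 1 △ Patch 2| = |Patch 1| + |Patch 2| − 2·|Patch 1∩Patch 2| = 26 + 20 − 16 = 30.00.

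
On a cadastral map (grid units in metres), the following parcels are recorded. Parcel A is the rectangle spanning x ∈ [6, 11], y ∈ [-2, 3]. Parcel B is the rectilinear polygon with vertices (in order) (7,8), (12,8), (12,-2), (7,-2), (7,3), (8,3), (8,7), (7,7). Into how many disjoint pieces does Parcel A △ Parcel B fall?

2

Parcel A △ Parcel B splits into 2 disjoint pieces (area 26, area 5).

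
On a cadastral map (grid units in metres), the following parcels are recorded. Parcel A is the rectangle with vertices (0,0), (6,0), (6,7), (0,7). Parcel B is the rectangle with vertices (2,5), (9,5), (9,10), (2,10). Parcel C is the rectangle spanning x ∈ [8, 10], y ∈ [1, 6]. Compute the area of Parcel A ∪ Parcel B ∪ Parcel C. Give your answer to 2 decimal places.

78.00

By inclusion–exclusion:
Individual areas: |Parcel A| = 42, |Parcel B| = 35, |Parcel C| = 10.
|Parcel A∩Parcel B|: x∈[2,6], y∈[5,7] → 4·2 = 8.
|Parcel A∩Parcel C| = 0 (no overlap).
|Parcel B∩Parcel C|: x∈[8,9], y∈[5,6] → 1·1 = 1.
|Parcel A∩Parcel B∩Parcel C| = 0.
|Parcel A ∪ Parcel B ∪ Parcel C| = 87 − 9 + 0 = 78.00.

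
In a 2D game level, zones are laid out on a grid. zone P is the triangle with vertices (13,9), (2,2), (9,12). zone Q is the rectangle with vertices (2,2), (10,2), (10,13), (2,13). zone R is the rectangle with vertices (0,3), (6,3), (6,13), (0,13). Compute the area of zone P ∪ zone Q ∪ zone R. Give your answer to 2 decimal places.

114.24

By inclusion–exclusion:
Individual areas: |zone P| = 30.5, |zone Q| = 88, |zone R| = 60.
|zone P∩zone Q| = 24.2614.
|zone P∩zone R| = 5.9019.
|zone Q∩zone R|: x∈[2,6], y∈[3,13] → 4·10 = 40.
|zone P∩zone Q∩zone R| = 5.9019.
|zone P ∪ zone Q ∪ zone R| = 178.5 − 70.1633 + 5.9019 = 114.24.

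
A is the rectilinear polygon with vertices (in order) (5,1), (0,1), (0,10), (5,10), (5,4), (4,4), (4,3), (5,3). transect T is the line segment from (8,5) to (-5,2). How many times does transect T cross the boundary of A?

The segment meets the boundary at (0,3.154), (5,4.308).

2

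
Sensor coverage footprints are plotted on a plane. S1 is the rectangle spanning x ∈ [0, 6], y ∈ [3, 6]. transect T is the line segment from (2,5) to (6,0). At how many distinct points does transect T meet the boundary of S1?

The segment meets the boundary at (3.6,3).

1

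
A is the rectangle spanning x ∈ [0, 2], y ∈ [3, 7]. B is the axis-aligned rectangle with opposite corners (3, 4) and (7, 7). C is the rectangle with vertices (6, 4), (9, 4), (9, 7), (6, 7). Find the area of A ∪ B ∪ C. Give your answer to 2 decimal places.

By inclusion–exclusion:
Individual areas: |A| = 8, |B| = 12, |C| = 9.
|A∩B| = 0 (no overlap).
|A∩C| = 0 (no overlap).
|B∩C|: x∈[6,7], y∈[4,7] → 1·3 = 3.
|A∩B∩C| = 0.
|A ∪ B ∪ C| = 29 − 3 + 0 = 26.00.

26.00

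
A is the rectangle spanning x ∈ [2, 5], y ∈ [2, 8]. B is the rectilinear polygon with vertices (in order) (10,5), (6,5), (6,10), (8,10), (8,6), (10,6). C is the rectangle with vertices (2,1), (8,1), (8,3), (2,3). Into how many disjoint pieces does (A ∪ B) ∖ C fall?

2

(A ∪ B) ∖ C splits into 2 disjoint pieces (area 15, area 12).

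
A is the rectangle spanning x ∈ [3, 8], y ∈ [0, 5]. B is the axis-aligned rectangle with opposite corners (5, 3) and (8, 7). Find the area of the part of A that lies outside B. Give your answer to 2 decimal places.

|A∩B|: x∈[5,8], y∈[3,5] → 3·2 = 6.
|A| = 25.
|A ∖ B| = |A| − |A∩B| = 25 − 6 = 19.00.

19.00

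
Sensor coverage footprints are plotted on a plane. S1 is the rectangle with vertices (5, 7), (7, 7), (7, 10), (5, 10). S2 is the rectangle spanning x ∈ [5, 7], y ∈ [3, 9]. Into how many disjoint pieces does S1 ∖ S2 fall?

1

S1 ∖ S2 is a single connected region.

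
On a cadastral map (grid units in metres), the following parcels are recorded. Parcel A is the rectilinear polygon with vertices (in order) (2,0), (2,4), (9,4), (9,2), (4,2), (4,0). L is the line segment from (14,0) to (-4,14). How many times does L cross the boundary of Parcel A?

The segment meets the boundary at (8.857,4), (9,3.889).

2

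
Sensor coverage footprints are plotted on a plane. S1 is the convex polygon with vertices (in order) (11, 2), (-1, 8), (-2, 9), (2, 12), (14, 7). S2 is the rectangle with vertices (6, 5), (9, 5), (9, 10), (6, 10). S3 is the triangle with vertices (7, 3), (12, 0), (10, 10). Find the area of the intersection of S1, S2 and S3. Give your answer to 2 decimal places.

The intersection is the polygon with vertices (9,5), (7.857,5), (9,7.667).
By the shoelace formula its area is 1.52.

1.52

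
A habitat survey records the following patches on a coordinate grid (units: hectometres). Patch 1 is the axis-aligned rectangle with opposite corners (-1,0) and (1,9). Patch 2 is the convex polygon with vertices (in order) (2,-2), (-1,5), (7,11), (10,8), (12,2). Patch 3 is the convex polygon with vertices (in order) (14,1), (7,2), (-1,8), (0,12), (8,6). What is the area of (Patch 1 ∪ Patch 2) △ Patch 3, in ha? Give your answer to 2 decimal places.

|Patch 1 ∪ Patch 2| = 109.8333.
|(Patch 1 ∪ Patch 2) ∩ Patch 3| = 39.2757.
|(Patch 1 ∪ Patch 2) △ Patch 3| = 109.8333 + 52.5 − 78.5515 = 83.78.

83.78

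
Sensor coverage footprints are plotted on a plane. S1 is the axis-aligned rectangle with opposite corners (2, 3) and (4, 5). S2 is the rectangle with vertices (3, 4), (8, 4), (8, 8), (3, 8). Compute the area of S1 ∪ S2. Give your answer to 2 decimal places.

By inclusion–exclusion:
Individual areas: |S1| = 4, |S2| = 20.
|S1∩S2|: x∈[3,4], y∈[4,5] → 1·1 = 1.
|S1 ∪ S2| = 24 − 1 = 23.00.

23.00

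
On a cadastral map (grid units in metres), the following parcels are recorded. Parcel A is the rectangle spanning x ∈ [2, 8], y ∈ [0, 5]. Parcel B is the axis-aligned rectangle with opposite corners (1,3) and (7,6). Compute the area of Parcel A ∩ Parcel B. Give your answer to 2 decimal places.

10.00

|Parcel A∩Parcel B|: x∈[2,7], y∈[3,5] → 5·2 = 10.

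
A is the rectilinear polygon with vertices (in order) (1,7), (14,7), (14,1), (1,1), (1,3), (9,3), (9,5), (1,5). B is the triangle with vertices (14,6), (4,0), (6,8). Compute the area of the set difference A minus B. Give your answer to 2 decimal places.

38.83

|A| = 62, |A∩B| = 23.1667.
|A ∖ B| = |A| − |A∩B| = 62 − 23.1667 = 38.83.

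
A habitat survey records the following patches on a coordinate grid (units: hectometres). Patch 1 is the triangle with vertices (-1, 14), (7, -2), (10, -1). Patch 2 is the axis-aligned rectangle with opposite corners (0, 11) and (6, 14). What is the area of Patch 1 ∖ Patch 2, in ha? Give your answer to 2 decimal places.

27.27

|Patch 1| = 28, |Patch 1∩Patch 2| = 0.7318.
|Patch 1 ∖ Patch 2| = |Patch 1| − |Patch 1∩Patch 2| = 28 − 0.7318 = 27.27.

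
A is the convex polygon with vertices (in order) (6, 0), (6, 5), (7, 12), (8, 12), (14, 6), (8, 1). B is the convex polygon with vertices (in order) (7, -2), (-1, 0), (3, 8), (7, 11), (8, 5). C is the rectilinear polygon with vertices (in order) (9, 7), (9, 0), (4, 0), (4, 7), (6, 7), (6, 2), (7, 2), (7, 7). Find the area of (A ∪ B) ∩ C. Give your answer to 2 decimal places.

28.03

|A ∪ B| = 106.8108.
|(A ∪ B) ∩ C| = 28.03.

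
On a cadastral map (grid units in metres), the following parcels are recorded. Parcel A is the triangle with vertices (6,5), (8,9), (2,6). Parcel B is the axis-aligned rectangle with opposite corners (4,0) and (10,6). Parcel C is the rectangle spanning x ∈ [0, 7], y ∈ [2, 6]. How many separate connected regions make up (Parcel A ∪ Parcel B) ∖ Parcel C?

2

(Parcel A ∪ Parcel B) ∖ Parcel C splits into 2 disjoint pieces (area 6.75, area 24).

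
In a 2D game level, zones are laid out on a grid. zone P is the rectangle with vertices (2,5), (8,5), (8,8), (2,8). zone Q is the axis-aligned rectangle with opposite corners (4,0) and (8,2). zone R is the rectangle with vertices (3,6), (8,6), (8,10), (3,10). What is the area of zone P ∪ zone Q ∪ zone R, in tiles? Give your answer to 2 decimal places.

By inclusion–exclusion:
Individual areas: |zone P| = 18, |zone Q| = 8, |zone R| = 20.
|zone P∩zone Q| = 0 (no overlap).
|zone P∩zone R|: x∈[3,8], y∈[6,8] → 5·2 = 10.
|zone Q∩zone R| = 0 (no overlap).
|zone P∩zone Q∩zone R| = 0.
|zone P ∪ zone Q ∪ zone R| = 46 − 10 + 0 = 36.00.

36.00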